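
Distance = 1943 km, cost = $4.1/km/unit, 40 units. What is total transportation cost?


TC = dist * cost * units = 1943 * 4.1 * 40 = $318652.00

$318652.00


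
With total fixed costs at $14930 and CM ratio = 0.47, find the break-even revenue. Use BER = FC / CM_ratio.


Formula: BER = Fixed Costs / Contribution Margin Ratio
BER = $14930 / 0.47
BER = $31765.96 (to the nearest cent)

$31765.96


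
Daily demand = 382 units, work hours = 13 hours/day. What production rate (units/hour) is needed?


Formula: Production Rate = Daily Demand / Available Hours
Rate = 382 units/day / 13 hours/day
Rate = 29.4 units/hour

29.4 units/hour


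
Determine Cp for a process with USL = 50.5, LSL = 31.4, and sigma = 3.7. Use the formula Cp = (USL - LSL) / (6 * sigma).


Cp = (50.5 - 31.4) / (6 * 3.7)

0.86


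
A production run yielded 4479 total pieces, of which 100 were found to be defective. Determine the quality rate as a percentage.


Formula: Quality Rate = Good Pieces / Total Pieces * 100
Good pieces = 4479 - 100 = 4379
QR = 4379 / 4479 * 100 = 97.8%

97.8%


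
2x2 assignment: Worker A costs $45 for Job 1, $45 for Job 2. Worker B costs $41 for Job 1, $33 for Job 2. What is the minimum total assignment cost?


Option 1: A->1 + B->2 = $45 + $33 = $78
Option 2: A->2 + B->1 = $45 + $41 = $86
Min cost = min($78, $86) = $78

$78


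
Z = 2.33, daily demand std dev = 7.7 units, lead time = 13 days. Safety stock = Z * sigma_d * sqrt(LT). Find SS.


Formula: SS = z * sigma_d * sqrt(LT)
sqrt(LT) = sqrt(13) = 3.6056
SS = 2.33 * 7.7 * 3.6056
SS = 64.7 units

64.7 units


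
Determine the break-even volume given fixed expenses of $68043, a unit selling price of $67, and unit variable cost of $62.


Formula: BEQ = Fixed Costs / (Price - Variable Cost)
Contribution margin = $67 - $62 = $5/unit
BEQ = ceil($68043 / $5/unit) = ceil(13608.6) = 13609 units

13609 units


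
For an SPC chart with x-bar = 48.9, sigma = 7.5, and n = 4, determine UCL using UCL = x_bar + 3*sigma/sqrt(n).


UCL = 48.9 + 3 * 7.5 / sqrt(4)

60.15


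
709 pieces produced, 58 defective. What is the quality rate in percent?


Formula: Quality Rate = Good Pieces / Total Pieces * 100
Good pieces = 709 - 58 = 651
QR = 651 / 709 * 100 = 91.8%

91.8%


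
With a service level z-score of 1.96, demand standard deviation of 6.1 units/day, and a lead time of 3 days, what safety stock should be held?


Formula: SS = z * sigma_d * sqrt(LT)
sqrt(LT) = sqrt(3) = 1.7321
SS = 1.96 * 6.1 * 1.7321
SS = 20.7 units

20.7 units


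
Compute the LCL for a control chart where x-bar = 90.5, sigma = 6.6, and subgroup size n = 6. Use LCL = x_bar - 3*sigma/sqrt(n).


LCL = 90.5 - 3 * 6.6 / sqrt(6)

82.42


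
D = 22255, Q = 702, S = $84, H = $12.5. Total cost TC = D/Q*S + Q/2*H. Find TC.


TC = 22255/702 * 84 + 702/2 * 12.5

$7050.49


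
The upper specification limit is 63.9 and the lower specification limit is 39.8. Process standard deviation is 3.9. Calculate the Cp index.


Cp = (63.9 - 39.8) / (6 * 3.9)

1.03


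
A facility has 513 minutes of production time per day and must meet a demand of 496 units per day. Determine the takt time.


Formula: Takt Time = Available Production Time / Customer Demand
Takt = 513 min/day / 496 units/day
Takt = 1.03 min/unit

1.03 min/unit


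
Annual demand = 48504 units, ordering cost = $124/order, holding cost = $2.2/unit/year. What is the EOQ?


Formula: EOQ = sqrt(2 * D * S / H)
Numerator: 2 * 48504 * 124 = 12028992
2DS/H = 12028992 / 2.2 = 5467723.6
EOQ = sqrt(5467723.6) = 2338.3 units

2338.3 units


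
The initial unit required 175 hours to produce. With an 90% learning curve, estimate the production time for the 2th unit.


Formula: T_n = T_1 * (learning_rate)^(log2(n)) where learning_rate = rate/100
Doublings = log2(2) = 1
T_n = 175 * 0.9^1
T_n = 175 * 0.9 = 157.5 hours

157.5 hours


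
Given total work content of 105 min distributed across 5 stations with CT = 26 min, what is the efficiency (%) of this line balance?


Formula: Efficiency = Sum of Task Times / (N_stations * CT) * 100
Total station capacity = 5 stations * 26 min = 130 min
Efficiency = 105 / 130 * 100 = 80.8%

80.8%


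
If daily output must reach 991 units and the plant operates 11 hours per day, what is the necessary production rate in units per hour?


Formula: Production Rate = Daily Demand / Available Hours
Rate = 991 units/day / 11 hours/day
Rate = 90.1 units/hour

90.1 units/hour


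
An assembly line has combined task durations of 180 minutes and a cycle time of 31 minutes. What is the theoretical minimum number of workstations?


Formula: N_min = ceil(Sum of Task Times / Cycle Time)
N_min = ceil(180 min / 31 min) = ceil(5.8065)
N_min = 6 stations

6


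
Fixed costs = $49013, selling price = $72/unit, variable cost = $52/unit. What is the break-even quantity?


Formula: BEQ = Fixed Costs / (Price - Variable Cost)
Contribution margin = $72 - $52 = $20/unit
BEQ = ceil($49013 / $20/unit) = ceil(2450.65) = 2451 units

2451 units


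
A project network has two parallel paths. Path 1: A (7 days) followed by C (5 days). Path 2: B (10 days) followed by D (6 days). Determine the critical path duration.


Path 1 = 7 + 5 = 12 days
Path 2 = 10 + 6 = 16 days
Duration = max(12, 16) = 16 days

16 days


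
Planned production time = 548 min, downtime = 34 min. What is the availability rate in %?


Formula: Availability = (Planned Time - Downtime) / Planned Time * 100
Uptime = 548 - 34 = 514 min
Availability = 514 / 548 * 100 = 93.8%

93.8%


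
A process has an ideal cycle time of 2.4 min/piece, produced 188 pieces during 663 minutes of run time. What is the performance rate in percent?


Formula: Performance = (Ideal CT * Total Count) / Run Time * 100
Ideal output time = 2.4 * 188 = 451.2 min
Performance = 451.2 / 663 * 100 = 68.1%

68.1%


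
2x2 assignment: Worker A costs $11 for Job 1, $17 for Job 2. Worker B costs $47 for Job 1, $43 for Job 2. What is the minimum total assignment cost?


Option 1: A->1 + B->2 = $11 + $43 = $54
Option 2: A->2 + B->1 = $17 + $47 = $64
Min cost = min($54, $64) = $54

$54


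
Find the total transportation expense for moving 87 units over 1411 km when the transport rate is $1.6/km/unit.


TC = dist * cost * units = 1411 * 1.6 * 87 = $196411.20

$196411.20


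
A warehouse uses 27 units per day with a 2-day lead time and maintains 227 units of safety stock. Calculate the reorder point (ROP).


Formula: ROP = (Daily Demand * Lead Time) + Safety Stock
Demand during lead time = 27 * 2 = 54 units
ROP = 54 + 227 = 281 units

281 units


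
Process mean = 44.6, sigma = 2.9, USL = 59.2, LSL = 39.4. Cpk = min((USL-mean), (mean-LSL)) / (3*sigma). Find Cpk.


Cpu = (59.2 - 44.6) / (3 * 2.9) = 1.68
Cpl = (44.6 - 39.4) / (3 * 2.9) = 0.6
Cpk = min(1.68, 0.6) = 0.6

0.6


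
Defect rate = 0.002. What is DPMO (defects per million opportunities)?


DPMO = defect_rate * 1000000 = 0.002 * 1000000

2000


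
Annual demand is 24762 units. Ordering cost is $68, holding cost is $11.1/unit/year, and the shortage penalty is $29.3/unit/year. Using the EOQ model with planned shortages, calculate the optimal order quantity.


Formula: EOQ* = sqrt(2DS/H) * sqrt((H+P)/P)
Base EOQ = sqrt(2*24762*68/11.1) = 550.81 units
Correction = sqrt((11.1+29.3)/29.3) = 1.17424
EOQ* = 550.81 * 1.17424 = 646.8 units

646.8 units


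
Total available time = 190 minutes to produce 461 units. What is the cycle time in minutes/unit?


Formula: CT = Available Time / Number of Units
CT = 190 min / 461 units
CT = 0.41 min/unit

0.41 min/unit


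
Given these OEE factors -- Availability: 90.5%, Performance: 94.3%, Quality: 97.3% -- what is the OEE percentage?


Formula: OEE = Availability * Performance * Quality / 10000
A * P = 90.5% * 94.3% / 100 = 85.34%
OEE = 85.34% * 97.3% / 100 = 83.0%

83.0%


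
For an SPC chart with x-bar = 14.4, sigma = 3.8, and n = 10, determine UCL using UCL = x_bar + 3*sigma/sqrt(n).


UCL = 14.4 + 3 * 3.8 / sqrt(10)

18.0


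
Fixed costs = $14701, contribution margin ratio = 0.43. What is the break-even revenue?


Formula: BER = Fixed Costs / Contribution Margin Ratio
BER = $14701 / 0.43
BER = $34188.37 (to the nearest cent)

$34188.37


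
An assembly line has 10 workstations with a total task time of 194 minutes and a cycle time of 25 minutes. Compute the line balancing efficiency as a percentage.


Formula: Efficiency = Sum of Task Times / (N_stations * CT) * 100
Total station capacity = 10 stations * 25 min = 250 min
Efficiency = 194 / 250 * 100 = 77.6%

77.6%


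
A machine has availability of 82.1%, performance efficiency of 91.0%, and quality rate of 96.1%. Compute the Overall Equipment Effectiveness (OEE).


Formula: OEE = Availability * Performance * Quality / 10000
A * P = 82.1% * 91.0% / 100 = 74.71%
OEE = 74.71% * 96.1% / 100 = 71.8%

71.8%


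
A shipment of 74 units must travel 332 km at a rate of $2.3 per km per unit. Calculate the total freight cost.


TC = dist * cost * units = 332 * 2.3 * 74 = $56506.40

$56506.40


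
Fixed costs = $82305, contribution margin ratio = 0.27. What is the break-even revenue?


Formula: BER = Fixed Costs / Contribution Margin Ratio
BER = $82305 / 0.27
BER = $304833.33 (to the nearest cent)

$304833.33


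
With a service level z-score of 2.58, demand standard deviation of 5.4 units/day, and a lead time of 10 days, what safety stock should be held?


Formula: SS = z * sigma_d * sqrt(LT)
sqrt(LT) = sqrt(10) = 3.1623
SS = 2.58 * 5.4 * 3.1623
SS = 44.1 units

44.1 units


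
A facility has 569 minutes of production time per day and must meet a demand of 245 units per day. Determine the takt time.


Formula: Takt Time = Available Production Time / Customer Demand
Takt = 569 min/day / 245 units/day
Takt = 2.32 min/unit

2.32 min/unit


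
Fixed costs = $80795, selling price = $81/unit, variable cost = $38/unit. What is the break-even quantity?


Formula: BEQ = Fixed Costs / (Price - Variable Cost)
Contribution margin = $81 - $38 = $43/unit
BEQ = ceil($80795 / $43/unit) = ceil(1878.95) = 1879 units

1879 units


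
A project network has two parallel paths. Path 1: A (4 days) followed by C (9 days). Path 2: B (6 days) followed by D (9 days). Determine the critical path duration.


Path 1 = 4 + 9 = 13 days
Path 2 = 6 + 9 = 15 days
Duration = max(13, 15) = 15 days

15 days


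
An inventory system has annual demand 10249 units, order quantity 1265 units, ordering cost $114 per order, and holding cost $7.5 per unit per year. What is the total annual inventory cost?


TC = 10249/1265 * 114 + 1265/2 * 7.5

$5667.38


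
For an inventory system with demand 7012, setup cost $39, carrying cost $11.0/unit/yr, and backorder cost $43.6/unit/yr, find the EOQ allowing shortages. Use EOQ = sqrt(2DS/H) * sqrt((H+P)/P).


Formula: EOQ* = sqrt(2DS/H) * sqrt((H+P)/P)
Base EOQ = sqrt(2*7012*39/11.0) = 222.98 units
Correction = sqrt((11.0+43.6)/43.6) = 1.11906
EOQ* = 222.98 * 1.11906 = 249.5 units

249.5 units


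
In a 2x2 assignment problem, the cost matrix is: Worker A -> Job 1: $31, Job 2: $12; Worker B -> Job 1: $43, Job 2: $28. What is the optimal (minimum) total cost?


Option 1: A->1 + B->2 = $31 + $28 = $59
Option 2: A->2 + B->1 = $12 + $43 = $55
Min cost = min($59, $55) = $55

$55


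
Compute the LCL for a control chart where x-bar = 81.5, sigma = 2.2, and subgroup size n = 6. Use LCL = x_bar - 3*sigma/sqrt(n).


LCL = 81.5 - 3 * 2.2 / sqrt(6)

78.81


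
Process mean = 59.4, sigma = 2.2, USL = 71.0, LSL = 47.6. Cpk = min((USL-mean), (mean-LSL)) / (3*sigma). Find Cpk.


Cpu = (71.0 - 59.4) / (3 * 2.2) = 1.76
Cpl = (59.4 - 47.6) / (3 * 2.2) = 1.79
Cpk = min(1.76, 1.79) = 1.76

1.76


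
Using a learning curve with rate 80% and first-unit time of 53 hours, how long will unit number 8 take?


Formula: T_n = T_1 * (learning_rate)^(log2(n)) where learning_rate = rate/100
Doublings = log2(8) = 3
T_n = 53 * 0.8^3
T_n = 53 * 0.512 = 27.1 hours

27.1 hours


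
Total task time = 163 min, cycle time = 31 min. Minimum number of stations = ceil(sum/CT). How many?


Formula: N_min = ceil(Sum of Task Times / Cycle Time)
N_min = ceil(163 min / 31 min) = ceil(5.2581)
N_min = 6 stations

6


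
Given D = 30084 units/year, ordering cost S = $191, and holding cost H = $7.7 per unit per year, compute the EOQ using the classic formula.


Formula: EOQ = sqrt(2 * D * S / H)
Numerator: 2 * 30084 * 191 = 11492088
2DS/H = 11492088 / 7.7 = 1492479.0
EOQ = sqrt(1492479.0) = 1221.7 units

1221.7 units


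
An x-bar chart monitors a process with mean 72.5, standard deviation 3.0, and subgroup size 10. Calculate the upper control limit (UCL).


UCL = 72.5 + 3 * 3.0 / sqrt(10)

75.35


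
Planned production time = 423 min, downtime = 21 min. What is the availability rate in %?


Formula: Availability = (Planned Time - Downtime) / Planned Time * 100
Uptime = 423 - 21 = 402 min
Availability = 402 / 423 * 100 = 95.0%

95.0%


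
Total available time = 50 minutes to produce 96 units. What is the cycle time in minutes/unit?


Formula: CT = Available Time / Number of Units
CT = 50 min / 96 units
CT = 0.52 min/unit

0.52 min/unit


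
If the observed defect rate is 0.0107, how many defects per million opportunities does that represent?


DPMO = defect_rate * 1000000 = 0.0107 * 1000000

10700


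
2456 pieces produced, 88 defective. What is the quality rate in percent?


Formula: Quality Rate = Good Pieces / Total Pieces * 100
Good pieces = 2456 - 88 = 2368
QR = 2368 / 2456 * 100 = 96.4%

96.4%


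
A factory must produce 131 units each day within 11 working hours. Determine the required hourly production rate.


Formula: Production Rate = Daily Demand / Available Hours
Rate = 131 units/day / 11 hours/day
Rate = 11.9 units/hour

11.9 units/hour


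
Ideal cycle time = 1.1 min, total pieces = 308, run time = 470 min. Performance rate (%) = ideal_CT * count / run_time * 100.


Formula: Performance = (Ideal CT * Total Count) / Run Time * 100
Ideal output time = 1.1 * 308 = 338.8 min
Performance = 338.8 / 470 * 100 = 72.1%

72.1%


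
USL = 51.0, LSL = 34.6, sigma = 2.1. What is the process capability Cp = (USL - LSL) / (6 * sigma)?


Cp = (51.0 - 34.6) / (6 * 2.1)

1.3


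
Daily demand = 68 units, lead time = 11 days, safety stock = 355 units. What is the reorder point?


Formula: ROP = (Daily Demand * Lead Time) + Safety Stock
Demand during lead time = 68 * 11 = 748 units
ROP = 748 + 355 = 1103 units

1103 units


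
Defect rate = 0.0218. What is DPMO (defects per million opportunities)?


DPMO = defect_rate * 1000000 = 0.0218 * 1000000

21800


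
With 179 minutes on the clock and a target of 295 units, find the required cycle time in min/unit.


Formula: CT = Available Time / Number of Units
CT = 179 min / 295 units
CT = 0.61 min/unit

0.61 min/unit


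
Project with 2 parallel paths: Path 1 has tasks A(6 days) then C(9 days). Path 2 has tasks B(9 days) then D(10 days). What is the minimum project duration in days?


Path 1 = 6 + 9 = 15 days
Path 2 = 9 + 10 = 19 days
Duration = max(15, 19) = 19 days

19 days


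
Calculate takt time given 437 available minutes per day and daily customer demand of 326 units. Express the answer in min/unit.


Formula: Takt Time = Available Production Time / Customer Demand
Takt = 437 min/day / 326 units/day
Takt = 1.34 min/unit

1.34 min/unit


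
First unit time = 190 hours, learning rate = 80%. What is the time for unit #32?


Formula: T_n = T_1 * (learning_rate)^(log2(n)) where learning_rate = rate/100
Doublings = log2(32) = 5
T_n = 190 * 0.8^5
T_n = 190 * 0.3277 = 62.3 hours

62.3 hours


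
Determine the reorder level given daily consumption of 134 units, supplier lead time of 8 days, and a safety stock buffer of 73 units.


Formula: ROP = (Daily Demand * Lead Time) + Safety Stock
Demand during lead time = 134 * 8 = 1072 units
ROP = 1072 + 73 = 1145 units

1145 units


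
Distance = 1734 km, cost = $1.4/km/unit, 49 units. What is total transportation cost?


TC = dist * cost * units = 1734 * 1.4 * 49 = $118952.40

$118952.40


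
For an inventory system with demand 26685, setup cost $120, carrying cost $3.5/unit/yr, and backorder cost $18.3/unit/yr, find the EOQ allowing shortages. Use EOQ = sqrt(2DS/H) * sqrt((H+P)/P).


Formula: EOQ* = sqrt(2DS/H) * sqrt((H+P)/P)
Base EOQ = sqrt(2*26685*120/3.5) = 1352.71 units
Correction = sqrt((3.5+18.3)/18.3) = 1.09145
EOQ* = 1352.71 * 1.09145 = 1476.4 units

1476.4 units


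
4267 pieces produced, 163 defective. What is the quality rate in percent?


Formula: Quality Rate = Good Pieces / Total Pieces * 100
Good pieces = 4267 - 163 = 4104
QR = 4104 / 4267 * 100 = 96.2%

96.2%


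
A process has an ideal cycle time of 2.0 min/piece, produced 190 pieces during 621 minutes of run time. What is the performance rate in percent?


Formula: Performance = (Ideal CT * Total Count) / Run Time * 100
Ideal output time = 2.0 * 190 = 380.0 min
Performance = 380.0 / 621 * 100 = 61.2%

61.2%


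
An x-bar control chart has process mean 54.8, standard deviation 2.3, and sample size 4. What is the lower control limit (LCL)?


LCL = 54.8 - 3 * 2.3 / sqrt(4)

51.35


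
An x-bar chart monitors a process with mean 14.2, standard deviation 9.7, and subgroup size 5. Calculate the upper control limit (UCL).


UCL = 14.2 + 3 * 9.7 / sqrt(5)

27.21


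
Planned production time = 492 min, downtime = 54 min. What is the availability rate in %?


Formula: Availability = (Planned Time - Downtime) / Planned Time * 100
Uptime = 492 - 54 = 438 min
Availability = 438 / 492 * 100 = 89.0%

89.0%


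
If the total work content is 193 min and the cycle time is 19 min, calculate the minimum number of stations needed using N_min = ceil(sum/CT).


Formula: N_min = ceil(Sum of Task Times / Cycle Time)
N_min = ceil(193 min / 19 min) = ceil(10.1579)
N_min = 11 stations

11


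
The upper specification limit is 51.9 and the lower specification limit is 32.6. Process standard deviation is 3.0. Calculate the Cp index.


Cp = (51.9 - 32.6) / (6 * 3.0)

1.07


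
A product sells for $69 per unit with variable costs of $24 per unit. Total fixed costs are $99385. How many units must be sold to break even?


Formula: BEQ = Fixed Costs / (Price - Variable Cost)
Contribution margin = $69 - $24 = $45/unit
BEQ = ceil($99385 / $45/unit) = ceil(2208.56) = 2209 units

2209 units


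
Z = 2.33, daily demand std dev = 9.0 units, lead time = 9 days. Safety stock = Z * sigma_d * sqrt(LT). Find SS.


Formula: SS = z * sigma_d * sqrt(LT)
sqrt(LT) = sqrt(9) = 3.0
SS = 2.33 * 9.0 * 3.0
SS = 62.9 units

62.9 units


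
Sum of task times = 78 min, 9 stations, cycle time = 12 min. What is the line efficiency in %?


Formula: Efficiency = Sum of Task Times / (N_stations * CT) * 100
Total station capacity = 9 stations * 12 min = 108 min
Efficiency = 78 / 108 * 100 = 72.2%

72.2%


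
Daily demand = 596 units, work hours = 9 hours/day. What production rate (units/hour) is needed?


Formula: Production Rate = Daily Demand / Available Hours
Rate = 596 units/day / 9 hours/day
Rate = 66.2 units/hour

66.2 units/hour


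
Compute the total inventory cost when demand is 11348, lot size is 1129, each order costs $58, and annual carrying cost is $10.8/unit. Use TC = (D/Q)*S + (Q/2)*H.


TC = 11348/1129 * 58 + 1129/2 * 10.8

$6679.58


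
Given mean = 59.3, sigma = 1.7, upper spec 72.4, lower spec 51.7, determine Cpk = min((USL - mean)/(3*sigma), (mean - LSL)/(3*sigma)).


Cpu = (72.4 - 59.3) / (3 * 1.7) = 2.57
Cpl = (59.3 - 51.7) / (3 * 1.7) = 1.49
Cpk = min(2.57, 1.49) = 1.49

1.49


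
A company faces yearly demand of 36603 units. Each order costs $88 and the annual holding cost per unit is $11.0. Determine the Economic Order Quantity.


Formula: EOQ = sqrt(2 * D * S / H)
Numerator: 2 * 36603 * 88 = 6442128
2DS/H = 6442128 / 11.0 = 585648.0
EOQ = sqrt(585648.0) = 765.3 units

765.3 units


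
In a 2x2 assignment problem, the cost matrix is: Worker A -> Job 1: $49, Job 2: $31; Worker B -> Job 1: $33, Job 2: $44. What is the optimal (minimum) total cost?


Option 1: A->1 + B->2 = $49 + $44 = $93
Option 2: A->2 + B->1 = $31 + $33 = $64
Min cost = min($93, $64) = $64

$64


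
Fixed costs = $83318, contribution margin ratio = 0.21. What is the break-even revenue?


Formula: BER = Fixed Costs / Contribution Margin Ratio
BER = $83318 / 0.21
BER = $396752.38 (to the nearest cent)

$396752.38


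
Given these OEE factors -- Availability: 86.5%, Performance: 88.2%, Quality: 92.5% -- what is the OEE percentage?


Formula: OEE = Availability * Performance * Quality / 10000
A * P = 86.5% * 88.2% / 100 = 76.29%
OEE = 76.29% * 92.5% / 100 = 70.6%

70.6%


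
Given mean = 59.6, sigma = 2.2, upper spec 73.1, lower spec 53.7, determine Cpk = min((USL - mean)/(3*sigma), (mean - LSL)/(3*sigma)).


Cpu = (73.1 - 59.6) / (3 * 2.2) = 2.05
Cpl = (59.6 - 53.7) / (3 * 2.2) = 0.89
Cpk = min(2.05, 0.89) = 0.89

0.89


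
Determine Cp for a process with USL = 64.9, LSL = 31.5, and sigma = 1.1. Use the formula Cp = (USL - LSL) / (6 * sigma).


Cp = (64.9 - 31.5) / (6 * 1.1)

5.06


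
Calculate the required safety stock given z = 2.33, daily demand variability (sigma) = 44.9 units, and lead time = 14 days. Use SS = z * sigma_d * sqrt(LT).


Formula: SS = z * sigma_d * sqrt(LT)
sqrt(LT) = sqrt(14) = 3.7417
SS = 2.33 * 44.9 * 3.7417
SS = 391.4 units

391.4 units


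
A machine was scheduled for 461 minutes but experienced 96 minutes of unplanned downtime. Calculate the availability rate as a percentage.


Formula: Availability = (Planned Time - Downtime) / Planned Time * 100
Uptime = 461 - 96 = 365 min
Availability = 365 / 461 * 100 = 79.2%

79.2%


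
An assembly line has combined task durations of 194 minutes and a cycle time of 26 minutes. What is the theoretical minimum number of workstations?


Formula: N_min = ceil(Sum of Task Times / Cycle Time)
N_min = ceil(194 min / 26 min) = ceil(7.4615)
N_min = 8 stations

8


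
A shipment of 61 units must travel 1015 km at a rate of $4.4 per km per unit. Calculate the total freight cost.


TC = dist * cost * units = 1015 * 4.4 * 61 = $272426.00

$272426.00


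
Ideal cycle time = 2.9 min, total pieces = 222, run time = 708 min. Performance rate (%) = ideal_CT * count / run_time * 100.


Formula: Performance = (Ideal CT * Total Count) / Run Time * 100
Ideal output time = 2.9 * 222 = 643.8 min
Performance = 643.8 / 708 * 100 = 90.9%

90.9%


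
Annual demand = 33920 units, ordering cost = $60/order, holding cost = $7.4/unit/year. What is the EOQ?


Formula: EOQ = sqrt(2 * D * S / H)
Numerator: 2 * 33920 * 60 = 4070400
2DS/H = 4070400 / 7.4 = 550054.1
EOQ = sqrt(550054.1) = 741.7 units

741.7 units


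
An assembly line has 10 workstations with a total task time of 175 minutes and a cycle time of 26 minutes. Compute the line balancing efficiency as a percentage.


Formula: Efficiency = Sum of Task Times / (N_stations * CT) * 100
Total station capacity = 10 stations * 26 min = 260 min
Efficiency = 175 / 260 * 100 = 67.3%

67.3%


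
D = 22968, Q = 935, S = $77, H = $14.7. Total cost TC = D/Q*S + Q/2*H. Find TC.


TC = 22968/935 * 77 + 935/2 * 14.7

$8763.73


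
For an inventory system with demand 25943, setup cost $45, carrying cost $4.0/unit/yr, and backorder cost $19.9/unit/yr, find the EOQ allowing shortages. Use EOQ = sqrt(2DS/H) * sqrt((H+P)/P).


Formula: EOQ* = sqrt(2DS/H) * sqrt((H+P)/P)
Base EOQ = sqrt(2*25943*45/4.0) = 764.01 units
Correction = sqrt((4.0+19.9)/19.9) = 1.0959
EOQ* = 764.01 * 1.0959 = 837.3 units

837.3 units


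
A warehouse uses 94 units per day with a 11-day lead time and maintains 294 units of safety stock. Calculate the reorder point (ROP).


Formula: ROP = (Daily Demand * Lead Time) + Safety Stock
Demand during lead time = 94 * 11 = 1034 units
ROP = 1034 + 294 = 1328 units

1328 units


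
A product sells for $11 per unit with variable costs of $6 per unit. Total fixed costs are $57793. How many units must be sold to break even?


Formula: BEQ = Fixed Costs / (Price - Variable Cost)
Contribution margin = $11 - $6 = $5/unit
BEQ = ceil($57793 / $5/unit) = ceil(11558.6) = 11559 units

11559 units


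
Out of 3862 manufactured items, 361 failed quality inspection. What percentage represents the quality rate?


Formula: Quality Rate = Good Pieces / Total Pieces * 100
Good pieces = 3862 - 361 = 3501
QR = 3501 / 3862 * 100 = 90.7%

90.7%


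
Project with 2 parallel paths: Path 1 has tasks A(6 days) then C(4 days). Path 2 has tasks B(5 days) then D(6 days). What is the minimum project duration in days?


Path 1 = 6 + 4 = 10 days
Path 2 = 5 + 6 = 11 days
Duration = max(10, 11) = 11 days

11 days


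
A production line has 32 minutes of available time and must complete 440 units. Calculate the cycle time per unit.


Formula: CT = Available Time / Number of Units
CT = 32 min / 440 units
CT = 0.07 min/unit

0.07 min/unit


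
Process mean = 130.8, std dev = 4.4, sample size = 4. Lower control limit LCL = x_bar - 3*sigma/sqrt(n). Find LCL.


LCL = 130.8 - 3 * 4.4 / sqrt(4)

124.2


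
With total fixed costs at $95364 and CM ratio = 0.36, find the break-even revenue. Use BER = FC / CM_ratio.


Formula: BER = Fixed Costs / Contribution Margin Ratio
BER = $95364 / 0.36
BER = $264900.00 (to the nearest cent)

$264900.00


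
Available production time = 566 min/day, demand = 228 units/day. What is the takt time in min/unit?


Formula: Takt Time = Available Production Time / Customer Demand
Takt = 566 min/day / 228 units/day
Takt = 2.48 min/unit

2.48 min/unit


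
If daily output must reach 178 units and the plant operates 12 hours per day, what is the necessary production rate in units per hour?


Formula: Production Rate = Daily Demand / Available Hours
Rate = 178 units/day / 12 hours/day
Rate = 14.8 units/hour

14.8 units/hour


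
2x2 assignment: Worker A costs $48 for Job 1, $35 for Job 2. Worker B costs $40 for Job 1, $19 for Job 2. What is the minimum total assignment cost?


Option 1: A->1 + B->2 = $48 + $19 = $67
Option 2: A->2 + B->1 = $35 + $40 = $75
Min cost = min($67, $75) = $67

$67


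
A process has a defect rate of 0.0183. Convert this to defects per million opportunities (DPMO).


DPMO = defect_rate * 1000000 = 0.0183 * 1000000

18300


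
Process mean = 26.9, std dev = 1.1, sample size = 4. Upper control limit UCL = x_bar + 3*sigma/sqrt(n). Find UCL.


UCL = 26.9 + 3 * 1.1 / sqrt(4)

28.55


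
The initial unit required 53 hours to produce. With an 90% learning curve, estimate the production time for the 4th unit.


Formula: T_n = T_1 * (learning_rate)^(log2(n)) where learning_rate = rate/100
Doublings = log2(4) = 2
T_n = 53 * 0.9^2
T_n = 53 * 0.81 = 42.9 hours

42.9 hours


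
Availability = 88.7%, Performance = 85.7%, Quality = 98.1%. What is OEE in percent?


Formula: OEE = Availability * Performance * Quality / 10000
A * P = 88.7% * 85.7% / 100 = 76.02%
OEE = 76.02% * 98.1% / 100 = 74.6%

74.6%


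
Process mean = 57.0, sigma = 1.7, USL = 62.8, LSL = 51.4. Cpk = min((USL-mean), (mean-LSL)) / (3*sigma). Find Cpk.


Cpu = (62.8 - 57.0) / (3 * 1.7) = 1.14
Cpl = (57.0 - 51.4) / (3 * 1.7) = 1.1
Cpk = min(1.14, 1.1) = 1.1

1.1


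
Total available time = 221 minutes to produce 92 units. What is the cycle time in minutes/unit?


Formula: CT = Available Time / Number of Units
CT = 221 min / 92 units
CT = 2.4 min/unit

2.4 min/unit


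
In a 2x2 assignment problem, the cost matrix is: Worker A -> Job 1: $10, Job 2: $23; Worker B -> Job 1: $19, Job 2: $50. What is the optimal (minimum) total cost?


Option 1: A->1 + B->2 = $10 + $50 = $60
Option 2: A->2 + B->1 = $23 + $19 = $42
Min cost = min($60, $42) = $42

$42


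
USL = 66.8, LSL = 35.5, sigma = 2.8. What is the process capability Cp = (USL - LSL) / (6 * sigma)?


Cp = (66.8 - 35.5) / (6 * 2.8)

1.86


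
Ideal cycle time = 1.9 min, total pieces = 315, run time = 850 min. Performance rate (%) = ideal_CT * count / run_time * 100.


Formula: Performance = (Ideal CT * Total Count) / Run Time * 100
Ideal output time = 1.9 * 315 = 598.5 min
Performance = 598.5 / 850 * 100 = 70.4%

70.4%


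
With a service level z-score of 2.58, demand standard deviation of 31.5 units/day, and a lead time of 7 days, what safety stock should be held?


Formula: SS = z * sigma_d * sqrt(LT)
sqrt(LT) = sqrt(7) = 2.6458
SS = 2.58 * 31.5 * 2.6458
SS = 215.0 units

215.0 units


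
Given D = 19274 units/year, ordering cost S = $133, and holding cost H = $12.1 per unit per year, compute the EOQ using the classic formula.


Formula: EOQ = sqrt(2 * D * S / H)
Numerator: 2 * 19274 * 133 = 5126884
2DS/H = 5126884 / 12.1 = 423709.4
EOQ = sqrt(423709.4) = 650.9 units

650.9 units


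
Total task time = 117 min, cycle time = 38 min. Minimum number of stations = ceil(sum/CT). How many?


Formula: N_min = ceil(Sum of Task Times / Cycle Time)
N_min = ceil(117 min / 38 min) = ceil(3.0789)
N_min = 4 stations

4


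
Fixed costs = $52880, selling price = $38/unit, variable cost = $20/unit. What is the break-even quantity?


Formula: BEQ = Fixed Costs / (Price - Variable Cost)
Contribution margin = $38 - $20 = $18/unit
BEQ = ceil($52880 / $18/unit) = ceil(2937.78) = 2938 units

2938 units


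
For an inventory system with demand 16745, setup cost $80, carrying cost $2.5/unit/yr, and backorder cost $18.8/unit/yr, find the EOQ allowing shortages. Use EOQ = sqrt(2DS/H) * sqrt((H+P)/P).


Formula: EOQ* = sqrt(2DS/H) * sqrt((H+P)/P)
Base EOQ = sqrt(2*16745*80/2.5) = 1035.22 units
Correction = sqrt((2.5+18.8)/18.8) = 1.06441
EOQ* = 1035.22 * 1.06441 = 1101.9 units

1101.9 units


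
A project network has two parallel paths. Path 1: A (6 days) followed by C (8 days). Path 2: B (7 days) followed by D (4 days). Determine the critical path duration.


Path 1 = 6 + 8 = 14 days
Path 2 = 7 + 4 = 11 days
Duration = max(14, 11) = 14 days

14 days


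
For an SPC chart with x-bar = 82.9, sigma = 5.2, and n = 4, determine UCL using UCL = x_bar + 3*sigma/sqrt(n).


UCL = 82.9 + 3 * 5.2 / sqrt(4)

90.7


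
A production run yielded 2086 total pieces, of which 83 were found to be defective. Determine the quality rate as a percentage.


Formula: Quality Rate = Good Pieces / Total Pieces * 100
Good pieces = 2086 - 83 = 2003
QR = 2003 / 2086 * 100 = 96.0%

96.0%


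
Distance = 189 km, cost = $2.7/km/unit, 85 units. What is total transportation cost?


TC = dist * cost * units = 189 * 2.7 * 85 = $43375.50

$43375.50


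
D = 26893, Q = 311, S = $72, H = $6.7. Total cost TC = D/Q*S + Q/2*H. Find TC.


TC = 26893/311 * 72 + 311/2 * 6.7

$7267.88


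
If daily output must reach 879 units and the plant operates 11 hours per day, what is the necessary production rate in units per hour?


Formula: Production Rate = Daily Demand / Available Hours
Rate = 879 units/day / 11 hours/day
Rate = 79.9 units/hour

79.9 units/hour


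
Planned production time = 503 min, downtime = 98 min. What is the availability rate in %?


Formula: Availability = (Planned Time - Downtime) / Planned Time * 100
Uptime = 503 - 98 = 405 min
Availability = 405 / 503 * 100 = 80.5%

80.5%


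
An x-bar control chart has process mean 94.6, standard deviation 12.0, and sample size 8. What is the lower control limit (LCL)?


LCL = 94.6 - 3 * 12.0 / sqrt(8)

81.87


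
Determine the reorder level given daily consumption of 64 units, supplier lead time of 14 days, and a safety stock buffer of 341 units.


Formula: ROP = (Daily Demand * Lead Time) + Safety Stock
Demand during lead time = 64 * 14 = 896 units
ROP = 896 + 341 = 1237 units

1237 units


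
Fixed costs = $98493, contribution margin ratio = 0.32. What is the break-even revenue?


Formula: BER = Fixed Costs / Contribution Margin Ratio
BER = $98493 / 0.32
BER = $307790.63 (to the nearest cent)

$307790.63


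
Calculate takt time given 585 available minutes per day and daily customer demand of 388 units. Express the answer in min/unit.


Formula: Takt Time = Available Production Time / Customer Demand
Takt = 585 min/day / 388 units/day
Takt = 1.51 min/unit

1.51 min/unit


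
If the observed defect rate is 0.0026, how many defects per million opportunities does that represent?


DPMO = defect_rate * 1000000 = 0.0026 * 1000000

2600


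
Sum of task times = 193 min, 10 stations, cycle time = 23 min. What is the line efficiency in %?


Formula: Efficiency = Sum of Task Times / (N_stations * CT) * 100
Total station capacity = 10 stations * 23 min = 230 min
Efficiency = 193 / 230 * 100 = 83.9%

83.9%


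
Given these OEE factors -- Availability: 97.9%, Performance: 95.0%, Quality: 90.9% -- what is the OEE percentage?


Formula: OEE = Availability * Performance * Quality / 10000
A * P = 97.9% * 95.0% / 100 = 93.01%
OEE = 93.01% * 90.9% / 100 = 84.5%

84.5%


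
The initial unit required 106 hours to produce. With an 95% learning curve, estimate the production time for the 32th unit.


Formula: T_n = T_1 * (learning_rate)^(log2(n)) where learning_rate = rate/100
Doublings = log2(32) = 5
T_n = 106 * 0.95^5
T_n = 106 * 0.7738 = 82.0 hours

82.0 hours


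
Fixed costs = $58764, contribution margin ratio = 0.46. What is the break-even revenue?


Formula: BER = Fixed Costs / Contribution Margin Ratio
BER = $58764 / 0.46
BER = $127747.83 (to the nearest cent)

$127747.83


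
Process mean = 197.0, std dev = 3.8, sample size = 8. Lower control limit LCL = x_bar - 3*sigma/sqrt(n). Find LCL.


LCL = 197.0 - 3 * 3.8 / sqrt(8)

192.97


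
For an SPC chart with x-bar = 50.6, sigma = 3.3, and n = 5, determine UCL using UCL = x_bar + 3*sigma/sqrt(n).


UCL = 50.6 + 3 * 3.3 / sqrt(5)

55.03


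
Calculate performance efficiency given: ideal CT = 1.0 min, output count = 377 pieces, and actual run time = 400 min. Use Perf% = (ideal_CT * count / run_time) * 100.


Formula: Performance = (Ideal CT * Total Count) / Run Time * 100
Ideal output time = 1.0 * 377 = 377.0 min
Performance = 377.0 / 400 * 100 = 94.3%

94.3%


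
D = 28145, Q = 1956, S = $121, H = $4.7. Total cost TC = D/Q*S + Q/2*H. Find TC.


TC = 28145/1956 * 121 + 1956/2 * 4.7

$6337.68


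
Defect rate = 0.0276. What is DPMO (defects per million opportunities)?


DPMO = defect_rate * 1000000 = 0.0276 * 1000000

27600


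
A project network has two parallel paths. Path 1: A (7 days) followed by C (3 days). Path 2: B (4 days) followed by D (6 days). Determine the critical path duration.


Path 1 = 7 + 3 = 10 days
Path 2 = 4 + 6 = 10 days
Duration = max(10, 10) = 10 days

10 days


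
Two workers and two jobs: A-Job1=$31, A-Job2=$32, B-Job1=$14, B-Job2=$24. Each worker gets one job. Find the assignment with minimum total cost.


Option 1: A->1 + B->2 = $31 + $24 = $55
Option 2: A->2 + B->1 = $32 + $14 = $46
Min cost = min($55, $46) = $46

$46


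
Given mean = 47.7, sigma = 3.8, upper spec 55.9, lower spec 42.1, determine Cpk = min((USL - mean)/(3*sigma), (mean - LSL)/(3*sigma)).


Cpu = (55.9 - 47.7) / (3 * 3.8) = 0.72
Cpl = (47.7 - 42.1) / (3 * 3.8) = 0.49
Cpk = min(0.72, 0.49) = 0.49

0.49


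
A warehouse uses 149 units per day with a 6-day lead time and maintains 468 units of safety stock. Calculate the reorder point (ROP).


Formula: ROP = (Daily Demand * Lead Time) + Safety Stock
Demand during lead time = 149 * 6 = 894 units
ROP = 894 + 468 = 1362 units

1362 units


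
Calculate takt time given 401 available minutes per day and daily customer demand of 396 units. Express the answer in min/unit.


Formula: Takt Time = Available Production Time / Customer Demand
Takt = 401 min/day / 396 units/day
Takt = 1.01 min/unit

1.01 min/unit


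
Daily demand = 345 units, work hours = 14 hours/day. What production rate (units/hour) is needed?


Formula: Production Rate = Daily Demand / Available Hours
Rate = 345 units/day / 14 hours/day
Rate = 24.6 units/hour

24.6 units/hour


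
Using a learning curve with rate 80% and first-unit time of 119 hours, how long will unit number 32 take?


Formula: T_n = T_1 * (learning_rate)^(log2(n)) where learning_rate = rate/100
Doublings = log2(32) = 5
T_n = 119 * 0.8^5
T_n = 119 * 0.3277 = 39.0 hours

39.0 hours


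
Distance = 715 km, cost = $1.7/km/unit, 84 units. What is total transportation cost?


TC = dist * cost * units = 715 * 1.7 * 84 = $102102.00

$102102.00


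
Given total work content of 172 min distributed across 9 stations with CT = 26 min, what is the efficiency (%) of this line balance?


Formula: Efficiency = Sum of Task Times / (N_stations * CT) * 100
Total station capacity = 9 stations * 26 min = 234 min
Efficiency = 172 / 234 * 100 = 73.5%

73.5%


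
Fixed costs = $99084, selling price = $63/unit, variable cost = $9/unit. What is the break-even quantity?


Formula: BEQ = Fixed Costs / (Price - Variable Cost)
Contribution margin = $63 - $9 = $54/unit
BEQ = ceil($99084 / $54/unit) = ceil(1834.89) = 1835 units

1835 units


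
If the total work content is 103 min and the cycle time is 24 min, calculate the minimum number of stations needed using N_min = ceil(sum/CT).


Formula: N_min = ceil(Sum of Task Times / Cycle Time)
N_min = ceil(103 min / 24 min) = ceil(4.2917)
N_min = 5 stations

5


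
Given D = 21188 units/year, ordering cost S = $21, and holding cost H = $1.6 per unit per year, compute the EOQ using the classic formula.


Formula: EOQ = sqrt(2 * D * S / H)
Numerator: 2 * 21188 * 21 = 889896
2DS/H = 889896 / 1.6 = 556185.0
EOQ = sqrt(556185.0) = 745.8 units

745.8 units


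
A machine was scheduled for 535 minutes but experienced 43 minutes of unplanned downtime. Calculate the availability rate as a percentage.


Formula: Availability = (Planned Time - Downtime) / Planned Time * 100
Uptime = 535 - 43 = 492 min
Availability = 492 / 535 * 100 = 92.0%

92.0%


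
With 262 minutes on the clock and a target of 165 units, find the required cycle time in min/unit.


Formula: CT = Available Time / Number of Units
CT = 262 min / 165 units
CT = 1.59 min/unit

1.59 min/unit


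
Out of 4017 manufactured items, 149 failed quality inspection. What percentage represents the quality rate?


Formula: Quality Rate = Good Pieces / Total Pieces * 100
Good pieces = 4017 - 149 = 3868
QR = 3868 / 4017 * 100 = 96.3%

96.3%


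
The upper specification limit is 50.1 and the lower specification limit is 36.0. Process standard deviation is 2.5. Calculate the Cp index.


Cp = (50.1 - 36.0) / (6 * 2.5)

0.94


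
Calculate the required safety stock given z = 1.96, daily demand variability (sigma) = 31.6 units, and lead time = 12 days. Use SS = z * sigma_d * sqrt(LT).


Formula: SS = z * sigma_d * sqrt(LT)
sqrt(LT) = sqrt(12) = 3.4641
SS = 1.96 * 31.6 * 3.4641
SS = 214.6 units

214.6 units


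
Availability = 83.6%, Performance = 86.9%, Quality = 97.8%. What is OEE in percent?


Formula: OEE = Availability * Performance * Quality / 10000
A * P = 83.6% * 86.9% / 100 = 72.65%
OEE = 72.65% * 97.8% / 100 = 71.1%

71.1%


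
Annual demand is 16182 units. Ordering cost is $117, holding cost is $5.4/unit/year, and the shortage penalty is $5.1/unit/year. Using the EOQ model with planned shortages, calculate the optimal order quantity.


Formula: EOQ* = sqrt(2DS/H) * sqrt((H+P)/P)
Base EOQ = sqrt(2*16182*117/5.4) = 837.39 units
Correction = sqrt((5.4+5.1)/5.1) = 1.43486
EOQ* = 837.39 * 1.43486 = 1201.5 units

1201.5 units
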